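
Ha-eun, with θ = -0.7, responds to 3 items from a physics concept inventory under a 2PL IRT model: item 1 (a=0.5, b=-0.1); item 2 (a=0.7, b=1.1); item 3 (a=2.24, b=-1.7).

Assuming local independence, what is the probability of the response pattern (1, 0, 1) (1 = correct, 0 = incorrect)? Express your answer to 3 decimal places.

0.300

P(θ) = 1 / (1 + exp(−a(θ − b)))
P_1 = 1/(1+e^{0.3000}) = 0.4256
P_2 = 1/(1+e^{1.2600}) = 0.2210
P_3 = 1/(1+e^{-2.2400}) = 0.9038
L = P_1 × (1−P_2) × P_3 = 0.4256 × 0.7790 × 0.9038 = 0.29962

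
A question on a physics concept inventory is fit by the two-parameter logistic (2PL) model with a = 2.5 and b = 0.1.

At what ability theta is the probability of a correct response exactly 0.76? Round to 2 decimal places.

P(theta) = 1 / (1 + exp(−a(theta − b)))
logit = ln(0.7600/0.2400) = 1.1527
theta = b + logit/(a) = 0.1 + 1.1527/2.5000 = 0.5611

0.56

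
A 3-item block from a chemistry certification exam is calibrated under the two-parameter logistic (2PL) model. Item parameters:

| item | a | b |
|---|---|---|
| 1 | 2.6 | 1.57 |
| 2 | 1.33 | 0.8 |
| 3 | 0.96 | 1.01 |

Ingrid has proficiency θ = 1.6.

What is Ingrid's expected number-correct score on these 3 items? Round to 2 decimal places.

1.90

P(θ) = 1 / (1 + exp(−a(θ − b)))
P_1 = 1/(1+e^{-0.0780}) = 0.5195
P_2 = 1/(1+e^{-1.0640}) = 0.7435
P_3 = 1/(1+e^{-0.5664}) = 0.6379
E[score] = 0.5195 + 0.7435 + 0.6379 = 1.9009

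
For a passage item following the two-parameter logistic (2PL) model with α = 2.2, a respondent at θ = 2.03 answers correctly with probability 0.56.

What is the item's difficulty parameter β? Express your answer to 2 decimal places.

1.92

P(θ) = 1 / (1 + exp(−α(θ − β)))
logit(0.56) = ln(0.56/0.44) = 0.2412
β = θ − logit/(α) = 2.03 − 0.2412/2.2000 = 1.9204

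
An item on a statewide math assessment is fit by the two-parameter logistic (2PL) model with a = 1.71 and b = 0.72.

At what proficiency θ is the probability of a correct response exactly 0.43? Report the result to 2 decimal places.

0.56

P(θ) = 1 / (1 + exp(−a(θ − b)))
logit = ln(0.4300/0.5700) = -0.2819
θ = b + logit/(a) = 0.72 + (-0.2819)/1.7100 = 0.5552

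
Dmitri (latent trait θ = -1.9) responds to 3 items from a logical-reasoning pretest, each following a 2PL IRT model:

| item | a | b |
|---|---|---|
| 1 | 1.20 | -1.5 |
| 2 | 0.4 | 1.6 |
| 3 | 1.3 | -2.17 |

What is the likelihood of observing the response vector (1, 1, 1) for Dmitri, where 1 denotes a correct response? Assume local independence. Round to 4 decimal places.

0.0444

P(θ) = 1 / (1 + exp(−a(θ − b)))
P_1 = 1/(1+e^{0.4800}) = 0.3823
P_2 = 1/(1+e^{1.4000}) = 0.1978
P_3 = 1/(1+e^{-0.3510}) = 0.5869
L = P_1 × P_2 × P_3 = 0.3823 × 0.1978 × 0.5869 = 0.04438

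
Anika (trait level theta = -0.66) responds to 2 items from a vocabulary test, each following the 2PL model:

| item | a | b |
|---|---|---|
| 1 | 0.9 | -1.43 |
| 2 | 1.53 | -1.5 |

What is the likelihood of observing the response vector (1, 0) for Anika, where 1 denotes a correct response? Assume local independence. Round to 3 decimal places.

P(theta) = 1 / (1 + exp(−a(theta − b)))
P_1 = 1/(1+e^{-0.6930}) = 0.6666
P_2 = 1/(1+e^{-1.2852}) = 0.7833
L = P_1 × (1−P_2) = 0.6666 × 0.2167 = 0.14444

0.144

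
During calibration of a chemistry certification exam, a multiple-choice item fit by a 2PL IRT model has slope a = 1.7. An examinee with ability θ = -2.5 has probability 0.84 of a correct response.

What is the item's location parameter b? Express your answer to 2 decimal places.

-3.48

P(θ) = 1 / (1 + exp(−a(θ − b)))
logit(0.84) = ln(0.84/0.16) = 1.6582
b = θ − logit/(a) = -2.5 − 1.6582/1.7000 = -3.4754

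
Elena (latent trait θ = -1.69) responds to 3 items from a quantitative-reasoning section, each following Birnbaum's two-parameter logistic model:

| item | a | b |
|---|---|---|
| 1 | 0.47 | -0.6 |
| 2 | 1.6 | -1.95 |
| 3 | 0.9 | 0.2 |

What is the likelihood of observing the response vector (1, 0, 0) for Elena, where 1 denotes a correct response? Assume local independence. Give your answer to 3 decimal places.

0.126

P(θ) = 1 / (1 + exp(−a(θ − b)))
P_1 = 1/(1+e^{0.5123}) = 0.3747
P_2 = 1/(1+e^{-0.4160}) = 0.6025
P_3 = 1/(1+e^{1.7010}) = 0.1543
L = P_1 × (1−P_2) × (1−P_3) = 0.3747 × 0.3975 × 0.8457 = 0.12593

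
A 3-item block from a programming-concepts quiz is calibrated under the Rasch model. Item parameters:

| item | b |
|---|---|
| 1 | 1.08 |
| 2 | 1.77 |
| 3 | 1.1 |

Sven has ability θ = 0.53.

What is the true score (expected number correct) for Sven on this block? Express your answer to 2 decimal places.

P(θ) = 1 / (1 + exp(−(θ − b)))
P_1 = 1/(1+e^{0.5500}) = 0.3659
P_2 = 1/(1+e^{1.2400}) = 0.2244
P_3 = 1/(1+e^{0.5700}) = 0.3612
E[score] = 0.3659 + 0.2244 + 0.3612 = 0.9515

0.95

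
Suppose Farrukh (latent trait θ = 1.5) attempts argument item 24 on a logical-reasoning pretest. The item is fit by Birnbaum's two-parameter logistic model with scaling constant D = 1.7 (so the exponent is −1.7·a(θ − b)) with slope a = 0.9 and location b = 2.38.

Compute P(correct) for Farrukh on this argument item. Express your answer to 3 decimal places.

0.206

P(θ) = 1 / (1 + exp(−D·a(θ − b)))
Exponent: 1.7 × 0.9 × (1.5 − 2.38) = -1.3464
1/(1 + e^{1.3464}) = 0.2065
P = 0.2065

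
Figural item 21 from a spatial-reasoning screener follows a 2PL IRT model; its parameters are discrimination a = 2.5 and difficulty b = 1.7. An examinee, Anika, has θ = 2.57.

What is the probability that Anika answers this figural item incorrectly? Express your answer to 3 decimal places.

0.102

P(θ) = 1 / (1 + exp(−a(θ − b)))
Exponent: 2.5 × (2.57 − 1.7) = 2.1750
1/(1 + e^{-2.1750}) = 0.8980
P(incorrect) = 1 − 0.8980 = 0.1020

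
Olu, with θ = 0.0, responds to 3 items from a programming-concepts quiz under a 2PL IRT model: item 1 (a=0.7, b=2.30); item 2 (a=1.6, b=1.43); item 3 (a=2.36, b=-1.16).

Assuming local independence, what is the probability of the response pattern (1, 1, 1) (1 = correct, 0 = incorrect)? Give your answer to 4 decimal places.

P(θ) = 1 / (1 + exp(−a(θ − b)))
P_1 = 1/(1+e^{1.6100}) = 0.1666
P_2 = 1/(1+e^{2.2880}) = 0.0921
P_3 = 1/(1+e^{-2.7376}) = 0.9392
L = P_1 × P_2 × P_3 = 0.1666 × 0.0921 × 0.9392 = 0.01441

0.0144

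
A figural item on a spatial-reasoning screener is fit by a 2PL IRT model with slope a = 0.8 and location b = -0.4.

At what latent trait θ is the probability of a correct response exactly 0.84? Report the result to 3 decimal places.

1.673

P(θ) = 1 / (1 + exp(−a(θ − b)))
logit = ln(0.8400/0.1600) = 1.6582
θ = b + logit/(a) = -0.4 + 1.6582/0.8000 = 1.6728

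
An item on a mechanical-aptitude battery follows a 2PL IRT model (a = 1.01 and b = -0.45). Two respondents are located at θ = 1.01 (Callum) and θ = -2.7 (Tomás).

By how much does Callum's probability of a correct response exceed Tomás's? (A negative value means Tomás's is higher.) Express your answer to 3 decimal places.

P(θ) = 1 / (1 + exp(−a(θ − b)))
P(Callum) = 0.8138  [exponent 1.4746]
P(Tomás) = 0.0934  [exponent -2.2725]
Difference = 0.8138 − 0.0934 = 0.7203

0.720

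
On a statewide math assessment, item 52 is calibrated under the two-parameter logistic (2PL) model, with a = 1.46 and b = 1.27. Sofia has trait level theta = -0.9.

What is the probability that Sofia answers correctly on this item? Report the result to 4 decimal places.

0.0404

P(theta) = 1 / (1 + exp(−a(theta − b)))
Exponent: 1.46 × (-0.9 − 1.27) = -3.1682
1/(1 + e^{3.1682}) = 0.0404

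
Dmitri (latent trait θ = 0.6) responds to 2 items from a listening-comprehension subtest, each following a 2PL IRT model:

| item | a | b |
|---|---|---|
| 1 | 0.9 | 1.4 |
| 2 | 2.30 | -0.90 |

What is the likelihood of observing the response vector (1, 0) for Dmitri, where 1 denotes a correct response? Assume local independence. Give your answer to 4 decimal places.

0.0101

P(θ) = 1 / (1 + exp(−a(θ − b)))
P_1 = 1/(1+e^{0.7200}) = 0.3274
P_2 = 1/(1+e^{-3.4500}) = 0.9692
L = P_1 × (1−P_2) = 0.3274 × 0.0308 = 0.01007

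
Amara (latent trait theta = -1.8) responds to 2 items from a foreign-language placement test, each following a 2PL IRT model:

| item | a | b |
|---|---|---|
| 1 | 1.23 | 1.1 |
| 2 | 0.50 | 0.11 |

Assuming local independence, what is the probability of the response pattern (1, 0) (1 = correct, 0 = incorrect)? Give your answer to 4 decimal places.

0.0198

P(theta) = 1 / (1 + exp(−a(theta − b)))
P_1 = 1/(1+e^{3.5670}) = 0.0275
P_2 = 1/(1+e^{0.9550}) = 0.2779
L = P_1 × (1−P_2) = 0.0275 × 0.7221 = 0.01983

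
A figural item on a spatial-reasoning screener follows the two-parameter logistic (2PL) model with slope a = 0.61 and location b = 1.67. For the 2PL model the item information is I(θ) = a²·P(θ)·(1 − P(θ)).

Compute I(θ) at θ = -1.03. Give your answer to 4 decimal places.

0.0504

P = 1/(1+e^{1.6470}) = 0.1615
P(1−P) = 0.1615 × 0.8385 = 0.1354
I = a² × P(1−P) = 0.61² × 0.1354 = 0.05039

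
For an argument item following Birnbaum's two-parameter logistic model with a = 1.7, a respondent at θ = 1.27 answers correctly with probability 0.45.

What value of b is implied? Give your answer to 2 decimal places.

P(θ) = 1 / (1 + exp(−a(θ − b)))
logit(0.45) = ln(0.45/0.55) = -0.2007
b = θ − logit/(a) = 1.27 − (-0.2007)/1.7000 = 1.3880

1.39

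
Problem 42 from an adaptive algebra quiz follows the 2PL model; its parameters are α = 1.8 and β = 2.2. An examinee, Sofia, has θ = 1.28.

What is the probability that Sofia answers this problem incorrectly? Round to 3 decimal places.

P(θ) = 1 / (1 + exp(−α(θ − β)))
Exponent: 1.8 × (1.28 − 2.2) = -1.6560
1/(1 + e^{1.6560}) = 0.1603
P(incorrect) = 1 − 0.1603 = 0.8397

0.840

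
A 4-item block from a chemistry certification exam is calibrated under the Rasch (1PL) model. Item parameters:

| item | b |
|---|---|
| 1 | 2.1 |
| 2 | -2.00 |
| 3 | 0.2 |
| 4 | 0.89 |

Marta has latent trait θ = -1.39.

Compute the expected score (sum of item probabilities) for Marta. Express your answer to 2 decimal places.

0.94

P(θ) = 1 / (1 + exp(−(θ − b)))
P_1 = 1/(1+e^{3.4900}) = 0.0296
P_2 = 1/(1+e^{-0.6100}) = 0.6479
P_3 = 1/(1+e^{1.5900}) = 0.1694
P_4 = 1/(1+e^{2.2800}) = 0.0928
E[score] = 0.0296 + 0.6479 + 0.1694 + 0.0928 = 0.9397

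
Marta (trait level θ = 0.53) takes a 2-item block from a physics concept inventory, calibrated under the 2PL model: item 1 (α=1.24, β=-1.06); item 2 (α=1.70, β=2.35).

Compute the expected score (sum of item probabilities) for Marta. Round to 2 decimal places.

0.92

P(θ) = 1 / (1 + exp(−α(θ − β)))
P_1 = 1/(1+e^{-1.9716}) = 0.8778
P_2 = 1/(1+e^{3.0940}) = 0.0434
E[score] = 0.8778 + 0.0434 = 0.9211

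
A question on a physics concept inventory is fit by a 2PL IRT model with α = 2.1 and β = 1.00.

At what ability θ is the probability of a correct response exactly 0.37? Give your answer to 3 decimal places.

P(θ) = 1 / (1 + exp(−α(θ − β)))
logit = ln(0.3700/0.6300) = -0.5322
θ = β + logit/(α) = 1.00 + (-0.5322)/2.1000 = 0.7466

0.747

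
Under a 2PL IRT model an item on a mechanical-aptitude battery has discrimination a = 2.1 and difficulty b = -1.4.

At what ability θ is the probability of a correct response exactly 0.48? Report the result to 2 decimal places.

-1.44

P(θ) = 1 / (1 + exp(−a(θ − b)))
logit = ln(0.4800/0.5200) = -0.0800
θ = b + logit/(a) = -1.4 + (-0.0800)/2.1000 = -1.4381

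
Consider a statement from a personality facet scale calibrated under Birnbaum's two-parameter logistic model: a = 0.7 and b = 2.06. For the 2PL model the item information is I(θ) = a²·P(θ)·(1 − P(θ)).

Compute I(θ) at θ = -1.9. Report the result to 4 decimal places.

P = 1/(1+e^{2.7720}) = 0.0589
P(1−P) = 0.0589 × 0.9411 = 0.0554
I = a² × P(1−P) = 0.7² × 0.0554 = 0.02714

0.0271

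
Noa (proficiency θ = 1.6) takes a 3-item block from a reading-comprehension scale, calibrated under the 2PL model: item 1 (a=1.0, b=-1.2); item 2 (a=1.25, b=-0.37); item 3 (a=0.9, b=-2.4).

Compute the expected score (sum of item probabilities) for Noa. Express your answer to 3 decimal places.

2.838

P(θ) = 1 / (1 + exp(−a(θ − b)))
P_1 = 1/(1+e^{-2.8000}) = 0.9427
P_2 = 1/(1+e^{-2.4625}) = 0.9215
P_3 = 1/(1+e^{-3.6000}) = 0.9734
E[score] = 0.9427 + 0.9215 + 0.9734 = 2.8375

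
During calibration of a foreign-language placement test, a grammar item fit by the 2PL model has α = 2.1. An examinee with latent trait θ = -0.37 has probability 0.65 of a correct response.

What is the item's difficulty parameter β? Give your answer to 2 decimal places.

P(θ) = 1 / (1 + exp(−α(θ − β)))
logit(0.65) = ln(0.65/0.35) = 0.6190
β = θ − logit/(α) = -0.37 − 0.6190/2.1000 = -0.6648

-0.66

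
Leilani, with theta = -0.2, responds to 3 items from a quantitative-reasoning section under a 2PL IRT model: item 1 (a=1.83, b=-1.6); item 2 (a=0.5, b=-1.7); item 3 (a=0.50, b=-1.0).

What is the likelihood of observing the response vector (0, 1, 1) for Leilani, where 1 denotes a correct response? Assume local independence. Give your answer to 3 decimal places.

P(theta) = 1 / (1 + exp(−a(theta − b)))
P_1 = 1/(1+e^{-2.5620}) = 0.9284
P_2 = 1/(1+e^{-0.7500}) = 0.6792
P_3 = 1/(1+e^{-0.4000}) = 0.5987
L = (1−P_1) × P_2 × P_3 = 0.0716 × 0.6792 × 0.5987 = 0.02912

0.029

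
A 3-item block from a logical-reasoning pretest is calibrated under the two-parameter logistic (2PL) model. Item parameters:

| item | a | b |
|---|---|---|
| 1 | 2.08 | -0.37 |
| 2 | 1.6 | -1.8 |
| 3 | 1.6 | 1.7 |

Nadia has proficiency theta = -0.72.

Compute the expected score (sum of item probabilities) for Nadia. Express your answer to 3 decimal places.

1.195

P(theta) = 1 / (1 + exp(−a(theta − b)))
P_1 = 1/(1+e^{0.7280}) = 0.3256
P_2 = 1/(1+e^{-1.7280}) = 0.8492
P_3 = 1/(1+e^{3.8720}) = 0.0204
E[score] = 0.3256 + 0.8492 + 0.0204 = 1.1952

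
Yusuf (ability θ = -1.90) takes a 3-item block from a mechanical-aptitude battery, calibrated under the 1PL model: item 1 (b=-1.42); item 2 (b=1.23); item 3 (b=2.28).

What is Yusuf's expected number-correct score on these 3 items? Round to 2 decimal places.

P(θ) = 1 / (1 + exp(−(θ − b)))
P_1 = 1/(1+e^{0.4800}) = 0.3823
P_2 = 1/(1+e^{3.1300}) = 0.0419
P_3 = 1/(1+e^{4.1800}) = 0.0151
E[score] = 0.3823 + 0.0419 + 0.0151 = 0.4392

0.44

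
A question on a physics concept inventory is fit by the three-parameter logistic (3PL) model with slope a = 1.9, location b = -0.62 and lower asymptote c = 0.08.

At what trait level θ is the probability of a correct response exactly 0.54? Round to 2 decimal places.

P(θ) = c + (1 − c) · 1 / (1 + exp(−a(θ − b)))
Remove guessing floor: (0.54 − 0.08)/(1 − 0.08) = 0.5000
logit = ln(0.5000/0.5000) = 0.0000
θ = b + logit/(a) = -0.62 + 0.0000/1.9000 = -0.6200

-0.62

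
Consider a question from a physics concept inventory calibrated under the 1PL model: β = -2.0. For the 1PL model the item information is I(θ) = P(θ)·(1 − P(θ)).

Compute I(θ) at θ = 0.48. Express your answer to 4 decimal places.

P = 1/(1+e^{-2.4800}) = 0.9227
P(1−P) = 0.9227 × 0.0773 = 0.0713
I = P(1−P) = 0.07130

0.0713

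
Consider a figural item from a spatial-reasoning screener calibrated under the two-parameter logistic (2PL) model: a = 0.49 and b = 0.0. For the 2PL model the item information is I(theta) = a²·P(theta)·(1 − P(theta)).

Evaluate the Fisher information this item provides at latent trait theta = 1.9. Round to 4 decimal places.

P = 1/(1+e^{-0.9310}) = 0.7173
P(1−P) = 0.7173 × 0.2827 = 0.2028
I = a² × P(1−P) = 0.49² × 0.2028 = 0.04869

0.0487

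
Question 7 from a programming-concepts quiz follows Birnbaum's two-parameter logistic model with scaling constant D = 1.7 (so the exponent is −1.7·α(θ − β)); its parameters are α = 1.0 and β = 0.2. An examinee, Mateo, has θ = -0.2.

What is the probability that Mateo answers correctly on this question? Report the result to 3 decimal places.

0.336

P(θ) = 1 / (1 + exp(−D·α(θ − β)))
Exponent: 1.7 × 1.0 × (-0.2 − 0.2) = -0.6800
1/(1 + e^{0.6800}) = 0.3363
P = 0.3363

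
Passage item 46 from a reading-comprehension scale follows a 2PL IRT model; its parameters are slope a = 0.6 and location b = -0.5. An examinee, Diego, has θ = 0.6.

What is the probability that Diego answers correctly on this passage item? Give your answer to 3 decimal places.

P(θ) = 1 / (1 + exp(−a(θ − b)))
Exponent: 0.6 × (0.6 − (-0.5)) = 0.6600
1/(1 + e^{-0.6600}) = 0.6593

0.659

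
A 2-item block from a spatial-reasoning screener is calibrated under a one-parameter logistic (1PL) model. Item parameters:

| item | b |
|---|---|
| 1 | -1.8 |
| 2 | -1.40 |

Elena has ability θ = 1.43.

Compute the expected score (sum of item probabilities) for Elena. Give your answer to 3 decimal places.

1.906

P(θ) = 1 / (1 + exp(−(θ − b)))
P_1 = 1/(1+e^{-3.2300}) = 0.9619
P_2 = 1/(1+e^{-2.8300}) = 0.9443
E[score] = 0.9619 + 0.9443 = 1.9062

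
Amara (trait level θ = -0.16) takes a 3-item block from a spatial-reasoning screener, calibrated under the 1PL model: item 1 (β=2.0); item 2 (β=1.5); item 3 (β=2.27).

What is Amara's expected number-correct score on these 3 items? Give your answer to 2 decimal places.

0.34

P(θ) = 1 / (1 + exp(−(θ − β)))
P_1 = 1/(1+e^{2.1600}) = 0.1034
P_2 = 1/(1+e^{1.6600}) = 0.1598
P_3 = 1/(1+e^{2.4300}) = 0.0809
E[score] = 0.1034 + 0.1598 + 0.0809 = 0.3441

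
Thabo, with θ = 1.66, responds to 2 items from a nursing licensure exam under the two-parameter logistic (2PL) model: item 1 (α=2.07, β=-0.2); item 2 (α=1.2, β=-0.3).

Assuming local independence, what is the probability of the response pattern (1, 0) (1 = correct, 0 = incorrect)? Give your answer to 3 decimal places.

0.085

P(θ) = 1 / (1 + exp(−α(θ − β)))
P_1 = 1/(1+e^{-3.8502}) = 0.9792
P_2 = 1/(1+e^{-2.3520}) = 0.9131
L = P_1 × (1−P_2) = 0.9792 × 0.0869 = 0.08510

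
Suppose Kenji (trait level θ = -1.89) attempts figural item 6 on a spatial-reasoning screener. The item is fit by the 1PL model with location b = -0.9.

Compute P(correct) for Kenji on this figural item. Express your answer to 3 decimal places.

P(θ) = 1 / (1 + exp(−(θ − b)))
Exponent: (-1.89 − (-0.9)) = -0.9900
1/(1 + e^{0.9900}) = 0.2709
P = 0.2709

0.271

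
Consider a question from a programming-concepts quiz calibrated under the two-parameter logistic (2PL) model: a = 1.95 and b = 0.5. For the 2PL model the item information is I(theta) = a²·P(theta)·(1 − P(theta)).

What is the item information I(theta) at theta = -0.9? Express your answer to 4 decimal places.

0.2186

P = 1/(1+e^{2.7300}) = 0.0612
P(1−P) = 0.0612 × 0.9388 = 0.0575
I = a² × P(1−P) = 1.95² × 0.0575 = 0.21856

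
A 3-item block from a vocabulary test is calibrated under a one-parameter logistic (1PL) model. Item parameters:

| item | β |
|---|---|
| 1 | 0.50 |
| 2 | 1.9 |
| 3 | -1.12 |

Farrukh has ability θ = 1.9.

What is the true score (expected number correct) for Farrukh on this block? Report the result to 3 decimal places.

P(θ) = 1 / (1 + exp(−(θ − β)))
P_1 = 1/(1+e^{-1.4000}) = 0.8022
P_2 = 1/(1+e^{0.0000}) = 0.5000
P_3 = 1/(1+e^{-3.0200}) = 0.9535
E[score] = 0.8022 + 0.5000 + 0.9535 = 2.2557

2.256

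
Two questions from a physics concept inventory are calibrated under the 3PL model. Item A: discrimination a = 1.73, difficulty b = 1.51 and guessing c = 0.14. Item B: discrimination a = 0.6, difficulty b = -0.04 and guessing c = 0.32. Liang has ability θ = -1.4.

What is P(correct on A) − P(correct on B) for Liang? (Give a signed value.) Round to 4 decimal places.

-0.3829

P(θ) = c + (1 − c) · 1 / (1 + exp(−a(θ − b)))
P_A = 0.1456
P_B = 0.5285
P_A − P_B = -0.3829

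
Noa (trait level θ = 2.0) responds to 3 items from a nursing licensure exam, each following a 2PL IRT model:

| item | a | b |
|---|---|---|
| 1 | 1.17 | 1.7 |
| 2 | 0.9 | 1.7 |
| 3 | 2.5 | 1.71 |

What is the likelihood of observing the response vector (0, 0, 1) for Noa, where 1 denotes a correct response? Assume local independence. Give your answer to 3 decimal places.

P(θ) = 1 / (1 + exp(−a(θ − b)))
P_1 = 1/(1+e^{-0.3510}) = 0.5869
P_2 = 1/(1+e^{-0.2700}) = 0.5671
P_3 = 1/(1+e^{-0.7250}) = 0.6737
L = (1−P_1) × (1−P_2) × P_3 = 0.4131 × 0.4329 × 0.6737 = 0.12049

0.120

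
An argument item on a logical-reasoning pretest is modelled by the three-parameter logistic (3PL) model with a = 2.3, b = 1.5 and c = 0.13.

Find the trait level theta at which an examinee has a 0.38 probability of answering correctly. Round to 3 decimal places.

1.105

P(theta) = c + (1 − c) · 1 / (1 + exp(−a(theta − b)))
Remove guessing floor: (0.38 − 0.13)/(1 − 0.13) = 0.2874
logit = ln(0.2874/0.7126) = -0.9083
theta = b + logit/(a) = 1.5 + (-0.9083)/2.3000 = 1.1051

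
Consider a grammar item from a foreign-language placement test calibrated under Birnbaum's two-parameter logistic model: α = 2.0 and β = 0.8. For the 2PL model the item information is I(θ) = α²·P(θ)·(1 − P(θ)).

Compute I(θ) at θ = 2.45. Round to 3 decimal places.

0.137

P = 1/(1+e^{-3.3000}) = 0.9644
P(1−P) = 0.9644 × 0.0356 = 0.0343
I = α² × P(1−P) = 2.0² × 0.0343 = 0.13722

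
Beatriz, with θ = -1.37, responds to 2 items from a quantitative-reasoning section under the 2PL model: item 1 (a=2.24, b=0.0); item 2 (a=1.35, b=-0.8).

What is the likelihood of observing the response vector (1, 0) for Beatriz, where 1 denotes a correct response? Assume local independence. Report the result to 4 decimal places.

0.0304

P(θ) = 1 / (1 + exp(−a(θ − b)))
P_1 = 1/(1+e^{3.0688}) = 0.0444
P_2 = 1/(1+e^{0.7695}) = 0.3166
L = P_1 × (1−P_2) = 0.0444 × 0.6834 = 0.03035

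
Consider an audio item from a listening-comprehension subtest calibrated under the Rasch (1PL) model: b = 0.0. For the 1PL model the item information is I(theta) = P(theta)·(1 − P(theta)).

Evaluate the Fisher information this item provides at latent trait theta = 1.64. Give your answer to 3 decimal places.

0.136

P = 1/(1+e^{-1.6400}) = 0.8375
P(1−P) = 0.8375 × 0.1625 = 0.1361
I = P(1−P) = 0.13607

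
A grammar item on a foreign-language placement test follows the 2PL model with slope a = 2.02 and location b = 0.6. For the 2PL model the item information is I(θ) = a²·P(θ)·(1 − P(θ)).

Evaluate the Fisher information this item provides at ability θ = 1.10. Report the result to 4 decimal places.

0.7985

P = 1/(1+e^{-1.0100}) = 0.7330
P(1−P) = 0.7330 × 0.2670 = 0.1957
I = a² × P(1−P) = 2.02² × 0.1957 = 0.79854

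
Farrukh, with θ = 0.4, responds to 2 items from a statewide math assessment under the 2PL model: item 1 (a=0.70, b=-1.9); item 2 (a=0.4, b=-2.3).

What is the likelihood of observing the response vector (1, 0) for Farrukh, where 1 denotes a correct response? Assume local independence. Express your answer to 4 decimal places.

0.2113

P(θ) = 1 / (1 + exp(−a(θ − b)))
P_1 = 1/(1+e^{-1.6100}) = 0.8334
P_2 = 1/(1+e^{-1.0800}) = 0.7465
L = P_1 × (1−P_2) = 0.8334 × 0.2535 = 0.21127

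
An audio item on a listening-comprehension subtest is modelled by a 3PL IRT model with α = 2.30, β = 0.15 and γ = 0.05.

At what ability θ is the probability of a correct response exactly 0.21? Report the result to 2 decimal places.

P(θ) = γ + (1 − γ) · 1 / (1 + exp(−α(θ − β)))
Remove guessing floor: (0.21 − 0.05)/(1 − 0.05) = 0.1684
logit = ln(0.1684/0.8316) = -1.5969
θ = β + logit/(α) = 0.15 + (-1.5969)/2.3000 = -0.5443

-0.54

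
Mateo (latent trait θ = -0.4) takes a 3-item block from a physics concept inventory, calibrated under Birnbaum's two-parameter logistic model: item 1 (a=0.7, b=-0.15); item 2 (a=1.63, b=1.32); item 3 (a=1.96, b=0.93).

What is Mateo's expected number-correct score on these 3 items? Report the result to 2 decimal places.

P(θ) = 1 / (1 + exp(−a(θ − b)))
P_1 = 1/(1+e^{0.1750}) = 0.4564
P_2 = 1/(1+e^{2.8036}) = 0.0571
P_3 = 1/(1+e^{2.6068}) = 0.0687
E[score] = 0.4564 + 0.0571 + 0.0687 = 0.5822

0.58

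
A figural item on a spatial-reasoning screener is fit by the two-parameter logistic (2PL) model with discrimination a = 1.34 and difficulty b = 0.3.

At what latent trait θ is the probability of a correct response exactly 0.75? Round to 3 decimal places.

P(θ) = 1 / (1 + exp(−a(θ − b)))
logit = ln(0.7500/0.2500) = 1.0986
θ = b + logit/(a) = 0.3 + 1.0986/1.3400 = 1.1199

1.120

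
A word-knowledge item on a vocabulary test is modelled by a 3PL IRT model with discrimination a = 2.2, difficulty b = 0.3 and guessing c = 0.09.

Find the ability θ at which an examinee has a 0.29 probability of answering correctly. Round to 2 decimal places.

-0.28

P(θ) = c + (1 − c) · 1 / (1 + exp(−a(θ − b)))
Remove guessing floor: (0.29 − 0.09)/(1 − 0.09) = 0.2198
logit = ln(0.2198/0.7802) = -1.2669
θ = b + logit/(a) = 0.3 + (-1.2669)/2.2000 = -0.2759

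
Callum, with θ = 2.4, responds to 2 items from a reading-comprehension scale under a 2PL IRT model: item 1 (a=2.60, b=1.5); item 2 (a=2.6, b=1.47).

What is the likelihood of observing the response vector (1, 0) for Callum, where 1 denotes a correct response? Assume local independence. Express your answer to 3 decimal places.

0.075

P(θ) = 1 / (1 + exp(−a(θ − b)))
P_1 = 1/(1+e^{-2.3400}) = 0.9121
P_2 = 1/(1+e^{-2.4180}) = 0.9182
L = P_1 × (1−P_2) = 0.9121 × 0.0818 = 0.07462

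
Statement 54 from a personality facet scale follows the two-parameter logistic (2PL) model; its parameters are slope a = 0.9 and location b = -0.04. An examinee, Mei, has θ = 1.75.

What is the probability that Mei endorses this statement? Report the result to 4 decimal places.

P(θ) = 1 / (1 + exp(−a(θ − b)))
Exponent: 0.9 × (1.75 − (-0.04)) = 1.6110
1/(1 + e^{-1.6110}) = 0.8336

0.8336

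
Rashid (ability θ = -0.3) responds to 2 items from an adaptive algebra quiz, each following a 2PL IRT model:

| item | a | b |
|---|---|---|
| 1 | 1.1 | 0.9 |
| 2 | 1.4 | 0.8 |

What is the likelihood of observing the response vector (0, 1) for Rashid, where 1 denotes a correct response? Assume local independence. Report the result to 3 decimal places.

P(θ) = 1 / (1 + exp(−a(θ − b)))
P_1 = 1/(1+e^{1.3200}) = 0.2108
P_2 = 1/(1+e^{1.5400}) = 0.1765
L = (1−P_1) × P_2 = 0.7892 × 0.1765 = 0.13932

0.139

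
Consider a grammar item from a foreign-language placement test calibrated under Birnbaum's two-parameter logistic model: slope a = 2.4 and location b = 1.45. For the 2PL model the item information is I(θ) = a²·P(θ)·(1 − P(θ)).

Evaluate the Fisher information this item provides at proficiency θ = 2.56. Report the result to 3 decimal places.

P = 1/(1+e^{-2.6640}) = 0.9349
P(1−P) = 0.9349 × 0.0651 = 0.0609
I = a² × P(1−P) = 2.4² × 0.0609 = 0.35072

0.351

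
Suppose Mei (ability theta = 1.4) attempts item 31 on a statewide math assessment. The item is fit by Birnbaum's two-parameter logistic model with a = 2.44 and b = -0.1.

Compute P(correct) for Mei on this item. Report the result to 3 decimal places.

P(theta) = 1 / (1 + exp(−a(theta − b)))
Exponent: 2.44 × (1.4 − (-0.1)) = 3.6600
1/(1 + e^{-3.6600}) = 0.9749

0.975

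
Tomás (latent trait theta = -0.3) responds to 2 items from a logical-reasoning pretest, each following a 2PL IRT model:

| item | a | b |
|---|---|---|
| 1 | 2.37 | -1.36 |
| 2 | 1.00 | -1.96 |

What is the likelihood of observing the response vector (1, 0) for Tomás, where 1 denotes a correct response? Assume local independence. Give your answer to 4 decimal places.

0.1478

P(theta) = 1 / (1 + exp(−a(theta − b)))
P_1 = 1/(1+e^{-2.5122}) = 0.9250
P_2 = 1/(1+e^{-1.6600}) = 0.8402
L = P_1 × (1−P_2) = 0.9250 × 0.1598 = 0.14778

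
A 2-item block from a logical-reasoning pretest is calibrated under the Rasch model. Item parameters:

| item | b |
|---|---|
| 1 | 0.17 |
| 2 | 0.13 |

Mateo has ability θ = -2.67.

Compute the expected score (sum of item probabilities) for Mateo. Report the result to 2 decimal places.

P(θ) = 1 / (1 + exp(−(θ − b)))
P_1 = 1/(1+e^{2.8400}) = 0.0552
P_2 = 1/(1+e^{2.8000}) = 0.0573
E[score] = 0.0552 + 0.0573 = 0.1125

0.11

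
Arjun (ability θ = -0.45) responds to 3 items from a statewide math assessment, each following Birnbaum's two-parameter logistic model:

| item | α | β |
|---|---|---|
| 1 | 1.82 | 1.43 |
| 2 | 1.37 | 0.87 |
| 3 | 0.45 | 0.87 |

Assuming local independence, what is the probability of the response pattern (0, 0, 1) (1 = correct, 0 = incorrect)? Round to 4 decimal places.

P(θ) = 1 / (1 + exp(−α(θ − β)))
P_1 = 1/(1+e^{3.4216}) = 0.0316
P_2 = 1/(1+e^{1.8084}) = 0.1408
P_3 = 1/(1+e^{0.5940}) = 0.3557
L = (1−P_1) × (1−P_2) × P_3 = 0.9684 × 0.8592 × 0.3557 = 0.29596

0.2960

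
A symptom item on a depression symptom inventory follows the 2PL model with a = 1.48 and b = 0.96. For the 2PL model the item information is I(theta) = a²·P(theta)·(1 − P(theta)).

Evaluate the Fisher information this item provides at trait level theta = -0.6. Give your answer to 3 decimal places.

P = 1/(1+e^{2.3088}) = 0.0904
P(1−P) = 0.0904 × 0.9096 = 0.0822
I = a² × P(1−P) = 1.48² × 0.0822 = 0.18011

0.180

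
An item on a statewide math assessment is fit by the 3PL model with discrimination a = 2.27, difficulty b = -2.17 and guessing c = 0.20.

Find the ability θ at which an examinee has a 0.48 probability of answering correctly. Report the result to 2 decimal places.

-2.44

P(θ) = c + (1 − c) · 1 / (1 + exp(−a(θ − b)))
Remove guessing floor: (0.48 − 0.20)/(1 − 0.20) = 0.3500
logit = ln(0.3500/0.6500) = -0.6190
θ = b + logit/(a) = -2.17 + (-0.6190)/2.2700 = -2.4427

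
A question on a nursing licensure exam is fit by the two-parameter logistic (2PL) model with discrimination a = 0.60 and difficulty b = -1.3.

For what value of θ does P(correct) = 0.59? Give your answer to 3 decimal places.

P(θ) = 1 / (1 + exp(−a(θ − b)))
logit = ln(0.5900/0.4100) = 0.3640
θ = b + logit/(a) = -1.3 + 0.3640/0.6000 = -0.6934

-0.693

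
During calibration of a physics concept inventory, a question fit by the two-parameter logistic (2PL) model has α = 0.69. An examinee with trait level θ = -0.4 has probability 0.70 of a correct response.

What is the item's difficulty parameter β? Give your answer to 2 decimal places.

P(θ) = 1 / (1 + exp(−α(θ − β)))
logit(0.70) = ln(0.70/0.30) = 0.8473
β = θ − logit/(α) = -0.4 − 0.8473/0.6900 = -1.6280

-1.63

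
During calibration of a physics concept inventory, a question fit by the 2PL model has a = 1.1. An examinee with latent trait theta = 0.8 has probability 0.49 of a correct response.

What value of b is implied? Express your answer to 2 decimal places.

0.84

P(theta) = 1 / (1 + exp(−a(theta − b)))
logit(0.49) = ln(0.49/0.51) = -0.0400
b = theta − logit/(a) = 0.8 − (-0.0400)/1.1000 = 0.8364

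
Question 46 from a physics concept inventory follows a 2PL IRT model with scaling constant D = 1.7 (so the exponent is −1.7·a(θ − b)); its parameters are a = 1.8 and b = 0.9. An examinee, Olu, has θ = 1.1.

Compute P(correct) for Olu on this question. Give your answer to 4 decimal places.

P(θ) = 1 / (1 + exp(−D·a(θ − b)))
Exponent: 1.7 × 1.8 × (1.1 − 0.9) = 0.6120
1/(1 + e^{-0.6120}) = 0.6484
P = 0.6484

0.6484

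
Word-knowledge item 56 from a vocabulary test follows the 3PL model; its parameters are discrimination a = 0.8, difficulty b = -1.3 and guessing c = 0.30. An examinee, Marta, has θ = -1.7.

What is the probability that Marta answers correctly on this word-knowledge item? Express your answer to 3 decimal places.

0.594

P(θ) = c + (1 − c) · 1 / (1 + exp(−a(θ − b)))
Exponent: 0.8 × (-1.7 − (-1.3)) = -0.3200
1/(1 + e^{0.3200}) = 0.4207
P = 0.30 + 0.70 × 0.4207 = 0.5945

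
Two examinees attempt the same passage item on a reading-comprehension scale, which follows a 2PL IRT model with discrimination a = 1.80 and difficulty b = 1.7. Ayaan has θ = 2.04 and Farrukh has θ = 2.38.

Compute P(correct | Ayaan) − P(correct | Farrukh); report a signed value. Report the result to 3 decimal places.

-0.124

P(θ) = 1 / (1 + exp(−a(θ − b)))
P(Ayaan) = 0.6484  [exponent 0.6120]
P(Farrukh) = 0.7728  [exponent 1.2240]
Difference = 0.6484 − 0.7728 = -0.1244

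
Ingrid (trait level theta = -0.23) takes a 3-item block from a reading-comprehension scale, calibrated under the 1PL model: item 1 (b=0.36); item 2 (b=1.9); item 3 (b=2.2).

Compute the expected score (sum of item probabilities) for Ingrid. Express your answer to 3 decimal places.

0.544

P(theta) = 1 / (1 + exp(−(theta − b)))
P_1 = 1/(1+e^{0.5900}) = 0.3566
P_2 = 1/(1+e^{2.1300}) = 0.1062
P_3 = 1/(1+e^{2.4300}) = 0.0809
E[score] = 0.3566 + 0.1062 + 0.0809 = 0.5438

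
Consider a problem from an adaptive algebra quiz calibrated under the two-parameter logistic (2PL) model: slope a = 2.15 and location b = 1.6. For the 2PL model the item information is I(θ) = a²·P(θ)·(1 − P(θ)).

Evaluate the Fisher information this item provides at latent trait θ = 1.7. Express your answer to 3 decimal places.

P = 1/(1+e^{-0.2150}) = 0.5535
P(1−P) = 0.5535 × 0.4465 = 0.2471
I = a² × P(1−P) = 2.15² × 0.2471 = 1.14237

1.142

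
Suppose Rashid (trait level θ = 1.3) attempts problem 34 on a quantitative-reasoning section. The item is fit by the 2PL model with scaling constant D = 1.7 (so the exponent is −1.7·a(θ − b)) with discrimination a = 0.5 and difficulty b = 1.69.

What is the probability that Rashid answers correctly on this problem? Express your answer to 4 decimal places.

0.4179

P(θ) = 1 / (1 + exp(−D·a(θ − b)))
Exponent: 1.7 × 0.5 × (1.3 − 1.69) = -0.3315
1/(1 + e^{0.3315}) = 0.4179
P = 0.4179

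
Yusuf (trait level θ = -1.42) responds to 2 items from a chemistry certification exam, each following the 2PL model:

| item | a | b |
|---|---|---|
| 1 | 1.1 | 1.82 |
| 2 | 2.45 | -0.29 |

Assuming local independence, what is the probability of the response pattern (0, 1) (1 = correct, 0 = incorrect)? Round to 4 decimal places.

0.0574

P(θ) = 1 / (1 + exp(−a(θ − b)))
P_1 = 1/(1+e^{3.5640}) = 0.0275
P_2 = 1/(1+e^{2.7685}) = 0.0591
L = (1−P_1) × P_2 = 0.9725 × 0.0591 = 0.05742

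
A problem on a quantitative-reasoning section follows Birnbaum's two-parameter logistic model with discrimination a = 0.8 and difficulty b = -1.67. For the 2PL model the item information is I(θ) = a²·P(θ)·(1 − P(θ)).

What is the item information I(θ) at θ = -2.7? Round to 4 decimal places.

P = 1/(1+e^{0.8240}) = 0.3049
P(1−P) = 0.3049 × 0.6951 = 0.2119
I = a² × P(1−P) = 0.8² × 0.2119 = 0.13564

0.1356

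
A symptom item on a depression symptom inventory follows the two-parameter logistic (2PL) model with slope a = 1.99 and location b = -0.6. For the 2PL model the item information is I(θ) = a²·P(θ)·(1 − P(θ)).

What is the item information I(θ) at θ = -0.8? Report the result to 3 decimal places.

P = 1/(1+e^{0.3980}) = 0.4018
P(1−P) = 0.4018 × 0.5982 = 0.2404
I = a² × P(1−P) = 1.99² × 0.2404 = 0.95183

0.952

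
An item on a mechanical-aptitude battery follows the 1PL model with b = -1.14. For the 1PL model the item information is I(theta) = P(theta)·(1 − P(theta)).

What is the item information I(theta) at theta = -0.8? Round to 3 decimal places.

P = 1/(1+e^{-0.3400}) = 0.5842
P(1−P) = 0.5842 × 0.4158 = 0.2429
I = P(1−P) = 0.24291

0.243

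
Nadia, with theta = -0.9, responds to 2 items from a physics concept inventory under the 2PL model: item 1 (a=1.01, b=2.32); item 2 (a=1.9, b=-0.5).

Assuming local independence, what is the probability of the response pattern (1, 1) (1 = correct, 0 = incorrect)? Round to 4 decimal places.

0.0119

P(theta) = 1 / (1 + exp(−a(theta − b)))
P_1 = 1/(1+e^{3.2522}) = 0.0372
P_2 = 1/(1+e^{0.7600}) = 0.3186
L = P_1 × P_2 = 0.0372 × 0.3186 = 0.01187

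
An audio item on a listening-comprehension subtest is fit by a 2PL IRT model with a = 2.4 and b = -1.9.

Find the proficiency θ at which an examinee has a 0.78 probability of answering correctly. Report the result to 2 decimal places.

-1.37

P(θ) = 1 / (1 + exp(−a(θ − b)))
logit = ln(0.7800/0.2200) = 1.2657
θ = b + logit/(a) = -1.9 + 1.2657/2.4000 = -1.3726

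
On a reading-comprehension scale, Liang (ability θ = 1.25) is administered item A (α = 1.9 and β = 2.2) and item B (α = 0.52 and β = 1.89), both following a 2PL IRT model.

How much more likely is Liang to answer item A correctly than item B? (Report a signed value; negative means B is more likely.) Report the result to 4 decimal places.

-0.2763

P(θ) = 1 / (1 + exp(−α(θ − β)))
P_A = 0.1412
P_B = 0.4176
P_A − P_B = -0.2763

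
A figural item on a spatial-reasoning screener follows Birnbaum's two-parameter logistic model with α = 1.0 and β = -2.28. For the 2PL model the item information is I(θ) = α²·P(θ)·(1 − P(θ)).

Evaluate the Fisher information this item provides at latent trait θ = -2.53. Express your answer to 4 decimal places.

P = 1/(1+e^{0.2500}) = 0.4378
P(1−P) = 0.4378 × 0.5622 = 0.2461
I = α² × P(1−P) = 1.0² × 0.2461 = 0.24613

0.2461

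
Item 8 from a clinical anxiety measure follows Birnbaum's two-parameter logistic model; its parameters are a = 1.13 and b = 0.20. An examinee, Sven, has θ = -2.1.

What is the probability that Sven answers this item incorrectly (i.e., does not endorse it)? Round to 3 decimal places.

0.931

P(θ) = 1 / (1 + exp(−a(θ − b)))
Exponent: 1.13 × (-2.1 − 0.20) = -2.5990
1/(1 + e^{2.5990}) = 0.0692
P(incorrect) = 1 − 0.0692 = 0.9308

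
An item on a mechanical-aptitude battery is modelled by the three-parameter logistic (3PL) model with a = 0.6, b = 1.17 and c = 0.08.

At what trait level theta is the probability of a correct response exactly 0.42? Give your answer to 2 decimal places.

0.28

P(theta) = c + (1 − c) · 1 / (1 + exp(−a(theta − b)))
Remove guessing floor: (0.42 − 0.08)/(1 − 0.08) = 0.3696
logit = ln(0.3696/0.6304) = -0.5341
theta = b + logit/(a) = 1.17 + (-0.5341)/0.6000 = 0.2799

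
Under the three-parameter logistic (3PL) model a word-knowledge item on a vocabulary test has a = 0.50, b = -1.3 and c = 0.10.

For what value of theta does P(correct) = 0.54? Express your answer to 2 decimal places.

-1.39

P(theta) = c + (1 − c) · 1 / (1 + exp(−a(theta − b)))
Remove guessing floor: (0.54 − 0.10)/(1 − 0.10) = 0.4889
logit = ln(0.4889/0.5111) = -0.0445
theta = b + logit/(a) = -1.3 + (-0.0445)/0.5000 = -1.3889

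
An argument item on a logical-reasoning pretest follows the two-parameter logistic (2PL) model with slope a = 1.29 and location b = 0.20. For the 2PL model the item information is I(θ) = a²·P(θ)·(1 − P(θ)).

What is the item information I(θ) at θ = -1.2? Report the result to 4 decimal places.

P = 1/(1+e^{1.8060}) = 0.1411
P(1−P) = 0.1411 × 0.8589 = 0.1212
I = a² × P(1−P) = 1.29² × 0.1212 = 0.20170

0.2017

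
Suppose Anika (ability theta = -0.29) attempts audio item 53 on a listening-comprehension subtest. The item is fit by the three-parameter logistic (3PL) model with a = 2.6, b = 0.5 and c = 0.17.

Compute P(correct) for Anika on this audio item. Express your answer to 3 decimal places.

P(theta) = c + (1 − c) · 1 / (1 + exp(−a(theta − b)))
Exponent: 2.6 × (-0.29 − 0.5) = -2.0540
1/(1 + e^{2.0540}) = 0.1136
P = 0.17 + 0.83 × 0.1136 = 0.2643

0.264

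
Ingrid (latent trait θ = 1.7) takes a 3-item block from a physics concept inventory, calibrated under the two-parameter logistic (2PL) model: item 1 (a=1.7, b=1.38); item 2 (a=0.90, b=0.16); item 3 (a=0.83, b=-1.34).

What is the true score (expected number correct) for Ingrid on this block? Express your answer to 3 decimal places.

P(θ) = 1 / (1 + exp(−a(θ − b)))
P_1 = 1/(1+e^{-0.5440}) = 0.6327
P_2 = 1/(1+e^{-1.3860}) = 0.8000
P_3 = 1/(1+e^{-2.5232}) = 0.9258
E[score] = 0.6327 + 0.8000 + 0.9258 = 2.3584

2.358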